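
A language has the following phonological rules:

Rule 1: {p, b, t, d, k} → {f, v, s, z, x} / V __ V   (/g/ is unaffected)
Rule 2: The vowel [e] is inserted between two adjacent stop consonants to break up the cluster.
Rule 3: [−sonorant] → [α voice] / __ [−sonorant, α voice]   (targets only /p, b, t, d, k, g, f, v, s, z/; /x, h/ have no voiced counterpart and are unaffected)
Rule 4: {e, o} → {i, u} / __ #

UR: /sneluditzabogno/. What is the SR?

sneluzidzavognu

Rule 1 (intervocalic spirantization): /d/ is a stop between vowels /u/ and /i/, so it spirantizes to the fricative [z]. /b/ is a stop between vowels /a/ and /o/, so it spirantizes to the fricative [v]. /sneluditzabogno/ → sneluzitzavogno.
Rule 2 (stop-cluster e-epenthesis): no segment meets the environment; /sneluzitzavogno/ is unchanged.
Rule 3 (regressive voicing assimilation): /t/ precedes the voiced obstruent /z/, so it voices to [d] by assimilation. /sneluzitzavogno/ → sneluzidzavogno.
Rule 4 (final vowel raising): /o/ is a mid vowel in word-final position, so it raises to [u]. /sneluzidzavogno/ → sneluzidzavognu.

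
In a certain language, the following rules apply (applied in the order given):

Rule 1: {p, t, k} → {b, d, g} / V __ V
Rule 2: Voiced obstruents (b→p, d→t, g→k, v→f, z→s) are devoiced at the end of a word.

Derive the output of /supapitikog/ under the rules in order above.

Rule 1 (intervocalic voicing): /p/ is a voiceless stop between vowels /u/ and /a/, so it voices to [b]. /p/ is a voiceless stop between vowels /a/ and /i/, so it voices to [b]. /t/ is a voiceless stop between vowels /i/ and /i/, so it voices to [d]. /k/ is a voiceless stop between vowels /i/ and /o/, so it voices to [g]. /supapitikog/ → subabidigog.
Rule 2 (final devoicing): /g/ is a voiced obstruent in word-final position, so it devoices to [k]. /subabidigog/ → subabidigok.

subabidigok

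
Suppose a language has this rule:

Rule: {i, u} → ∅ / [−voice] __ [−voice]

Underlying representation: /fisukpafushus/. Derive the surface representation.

/i/ is a high vowel flanked by voiceless consonants /f/ and /s/, so it deletes.
/u/ is a high vowel flanked by voiceless consonants /s/ and /k/, so it deletes.
/u/ is a high vowel flanked by voiceless consonants /f/ and /s/, so it deletes.
/u/ is a high vowel flanked by voiceless consonants /h/ and /s/, so it deletes.
Surface form: [fskpafshs].

fskpafshs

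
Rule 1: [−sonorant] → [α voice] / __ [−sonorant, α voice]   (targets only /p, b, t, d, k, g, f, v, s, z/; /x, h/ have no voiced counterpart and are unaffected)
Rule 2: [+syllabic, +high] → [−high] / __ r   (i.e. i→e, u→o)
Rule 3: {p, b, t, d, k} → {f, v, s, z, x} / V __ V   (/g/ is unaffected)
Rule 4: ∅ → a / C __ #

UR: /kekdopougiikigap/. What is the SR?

Rule 1 (regressive voicing assimilation): /k/ precedes the voiced obstruent /d/, so it voices to [g] by assimilation. /kekdopougiikigap/ → kegdopougiikigap.
Rule 2 (pre-rhotic lowering): no segment meets the environment; /kegdopougiikigap/ is unchanged.
Rule 3 (intervocalic spirantization): /p/ is a stop between vowels /o/ and /o/, so it spirantizes to the fricative [f]. /k/ is a stop between vowels /i/ and /i/, so it spirantizes to the fricative [x]. /kegdopougiikigap/ → kegdofougiixigap.
Rule 4 (final a-epenthesis): the form ends in the consonant /p/, so [a] is inserted word-finally. /kegdofougiixigap/ → kegdofougiixigapa.

kegdofougiixigapa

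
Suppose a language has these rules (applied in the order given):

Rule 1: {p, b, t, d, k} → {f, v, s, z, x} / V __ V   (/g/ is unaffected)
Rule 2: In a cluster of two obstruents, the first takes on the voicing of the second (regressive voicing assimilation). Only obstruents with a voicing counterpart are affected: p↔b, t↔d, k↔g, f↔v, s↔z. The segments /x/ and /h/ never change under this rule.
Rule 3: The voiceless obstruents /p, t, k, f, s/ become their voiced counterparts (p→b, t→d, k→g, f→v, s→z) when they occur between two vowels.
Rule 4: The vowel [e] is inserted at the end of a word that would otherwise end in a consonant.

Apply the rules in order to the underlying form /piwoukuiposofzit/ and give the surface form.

piwouxuivozovzite

Rule 1 (intervocalic spirantization): /k/ is a stop between vowels /u/ and /u/, so it spirantizes to the fricative [x]. /p/ is a stop between vowels /i/ and /o/, so it spirantizes to the fricative [f]. /piwoukuiposofzit/ → piwouxuifosofzit.
Rule 2 (regressive voicing assimilation): /f/ precedes the voiced obstruent /z/, so it voices to [v] by assimilation. /piwouxuifosofzit/ → piwouxuifosovzit.
Rule 3 (intervocalic voicing): /f/ is a voiceless obstruent between vowels /i/ and /o/, so it voices to [v]. /s/ is a voiceless obstruent between vowels /o/ and /o/, so it voices to [z]. /piwouxuifosovzit/ → piwouxuivozovzit.
Rule 4 (final e-epenthesis): the form ends in the consonant /t/, so [e] is inserted word-finally. /piwouxuivozovzit/ → piwouxuivozovzite.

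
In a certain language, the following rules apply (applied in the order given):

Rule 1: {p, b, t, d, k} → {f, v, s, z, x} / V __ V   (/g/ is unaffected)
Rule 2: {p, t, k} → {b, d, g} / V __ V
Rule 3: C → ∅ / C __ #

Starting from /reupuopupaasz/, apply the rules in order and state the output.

reufuofufaas

Rule 1 (intervocalic spirantization): /p/ is a stop between vowels /u/ and /u/, so it spirantizes to the fricative [f]. /p/ is a stop between vowels /o/ and /u/, so it spirantizes to the fricative [f]. /p/ is a stop between vowels /u/ and /a/, so it spirantizes to the fricative [f]. /reupuopupaasz/ → reufuofufaasz.
Rule 2 (intervocalic voicing): no segment meets the environment; /reufuofufaasz/ is unchanged.
Rule 3 (final cluster simplification): /z/ is the second consonant of a word-final cluster /sz/, so it deletes. /reufuofufaasz/ → reufuofufaas.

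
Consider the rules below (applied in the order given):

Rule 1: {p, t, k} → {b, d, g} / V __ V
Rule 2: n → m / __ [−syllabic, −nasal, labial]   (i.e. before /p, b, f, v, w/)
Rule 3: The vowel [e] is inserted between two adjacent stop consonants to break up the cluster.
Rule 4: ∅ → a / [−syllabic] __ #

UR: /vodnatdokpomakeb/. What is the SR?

vodnatedokepomageba

Rule 1 (intervocalic voicing): /k/ is a voiceless stop between vowels /a/ and /e/, so it voices to [g]. /vodnatdokpomakeb/ → vodnatdokpomageb.
Rule 2 (nasal place assimilation): no segment meets the environment; /vodnatdokpomageb/ is unchanged.
Rule 3 (stop-cluster e-epenthesis): /t/ and /d/ form a stop–stop cluster, so [e] is inserted between them. /k/ and /p/ form a stop–stop cluster, so [e] is inserted between them. /vodnatdokpomageb/ → vodnatedokepomageb.
Rule 4 (final a-epenthesis): the form ends in the consonant /b/, so [a] is inserted word-finally. /vodnatedokepomageb/ → vodnatedokepomageba.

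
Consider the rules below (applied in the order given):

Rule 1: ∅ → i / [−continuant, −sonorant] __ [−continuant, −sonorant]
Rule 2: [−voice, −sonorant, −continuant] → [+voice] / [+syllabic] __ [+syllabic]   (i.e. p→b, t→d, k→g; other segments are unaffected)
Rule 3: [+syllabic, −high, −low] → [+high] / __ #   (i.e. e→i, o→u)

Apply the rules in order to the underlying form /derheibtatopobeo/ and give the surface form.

Rule 1 (stop-cluster i-epenthesis): /b/ and /t/ form a stop–stop cluster, so [i] is inserted between them. /derheibtatopobeo/ → derheibitatopobeo.
Rule 2 (intervocalic voicing): /t/ is a voiceless stop between vowels /i/ and /a/, so it voices to [d]. /t/ is a voiceless stop between vowels /a/ and /o/, so it voices to [d]. /p/ is a voiceless stop between vowels /o/ and /o/, so it voices to [b]. /derheibitatopobeo/ → derheibidadobobeo.
Rule 3 (final vowel raising): /o/ is a mid vowel in word-final position, so it raises to [u]. /derheibidadobobeo/ → derheibidadobobeu.

derheibidadobobeu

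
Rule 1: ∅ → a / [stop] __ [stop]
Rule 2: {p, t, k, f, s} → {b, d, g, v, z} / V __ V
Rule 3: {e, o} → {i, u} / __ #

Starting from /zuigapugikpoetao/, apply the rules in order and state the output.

Rule 1 (stop-cluster a-epenthesis): /k/ and /p/ form a stop–stop cluster, so [a] is inserted between them. /zuigapugikpoetao/ → zuigapugikapoetao.
Rule 2 (intervocalic voicing): /p/ is a voiceless obstruent between vowels /a/ and /u/, so it voices to [b]. /k/ is a voiceless obstruent between vowels /i/ and /a/, so it voices to [g]. /p/ is a voiceless obstruent between vowels /a/ and /o/, so it voices to [b]. /t/ is a voiceless obstruent between vowels /e/ and /a/, so it voices to [d]. /zuigapugikapoetao/ → zuigabugigaboedao.
Rule 3 (final vowel raising): /o/ is a mid vowel in word-final position, so it raises to [u]. /zuigabugigaboedao/ → zuigabugigaboedau.

zuigabugigaboedau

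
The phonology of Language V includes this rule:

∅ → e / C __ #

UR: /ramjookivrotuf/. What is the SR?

the form ends in the consonant /f/, so [e] is inserted word-finally.
Surface form: [ramjookivrotufe].

ramjookivrotufe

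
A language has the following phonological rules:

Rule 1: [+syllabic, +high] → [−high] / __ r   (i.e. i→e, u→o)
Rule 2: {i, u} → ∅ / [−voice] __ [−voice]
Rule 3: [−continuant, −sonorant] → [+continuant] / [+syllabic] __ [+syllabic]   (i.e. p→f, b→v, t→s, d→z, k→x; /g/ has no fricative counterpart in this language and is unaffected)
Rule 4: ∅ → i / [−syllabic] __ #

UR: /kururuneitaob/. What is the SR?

Rule 1 (pre-rhotic lowering): /u/ is a high vowel immediately before /r/, so it lowers to [o]. /u/ is a high vowel immediately before /r/, so it lowers to [o]. /kururuneitaob/ → kororuneitaob.
Rule 2 (high vowel syncope): no segment meets the environment; /kororuneitaob/ is unchanged.
Rule 3 (intervocalic spirantization): /t/ is a stop between vowels /i/ and /a/, so it spirantizes to the fricative [s]. /kororuneitaob/ → kororuneisaob.
Rule 4 (final i-epenthesis): the form ends in the consonant /b/, so [i] is inserted word-finally. /kororuneisaob/ → kororuneisaobi.

kororuneisaobi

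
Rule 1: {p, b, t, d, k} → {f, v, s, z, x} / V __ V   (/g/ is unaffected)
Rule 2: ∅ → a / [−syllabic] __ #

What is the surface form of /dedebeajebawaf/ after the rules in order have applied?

dezeveajevawafa

Rule 1 (intervocalic spirantization): /d/ is a stop between vowels /e/ and /e/, so it spirantizes to the fricative [z]. /b/ is a stop between vowels /e/ and /e/, so it spirantizes to the fricative [v]. /b/ is a stop between vowels /e/ and /a/, so it spirantizes to the fricative [v]. /dedebeajebawaf/ → dezeveajevawaf.
Rule 2 (final a-epenthesis): the form ends in the consonant /f/, so [a] is inserted word-finally. /dezeveajevawaf/ → dezeveajevawafa.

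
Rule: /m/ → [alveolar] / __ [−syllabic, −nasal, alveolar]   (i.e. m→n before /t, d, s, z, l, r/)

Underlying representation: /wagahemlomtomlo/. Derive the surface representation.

wagahenlontonlo

/m/ precedes the alveolar consonant /l/, so it assimilates in place to [n].
/m/ precedes the alveolar consonant /t/, so it assimilates in place to [n].
/m/ precedes the alveolar consonant /l/, so it assimilates in place to [n].
Surface form: [wagahenlontonlo].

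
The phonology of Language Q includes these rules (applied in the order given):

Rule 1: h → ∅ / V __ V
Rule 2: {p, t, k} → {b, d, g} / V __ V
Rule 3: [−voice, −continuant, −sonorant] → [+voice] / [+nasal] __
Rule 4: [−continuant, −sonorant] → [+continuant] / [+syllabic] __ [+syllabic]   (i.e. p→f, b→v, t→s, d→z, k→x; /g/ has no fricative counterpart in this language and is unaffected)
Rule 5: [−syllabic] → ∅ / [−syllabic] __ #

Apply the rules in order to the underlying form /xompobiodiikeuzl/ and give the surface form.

Rule 1 (intervocalic h-deletion): no segment meets the environment; /xompobiodiikeuzl/ is unchanged.
Rule 2 (intervocalic voicing): /k/ is a voiceless stop between vowels /i/ and /e/, so it voices to [g]. /xompobiodiikeuzl/ → xompobiodiigeuzl.
Rule 3 (post-nasal voicing): /p/ is a voiceless stop immediately after the nasal /m/, so it voices to [b]. /xompobiodiigeuzl/ → xombobiodiigeuzl.
Rule 4 (intervocalic spirantization): /b/ is a stop between vowels /o/ and /i/, so it spirantizes to the fricative [v]. /d/ is a stop between vowels /o/ and /i/, so it spirantizes to the fricative [z]. /xombobiodiigeuzl/ → xombovioziigeuzl.
Rule 5 (final cluster simplification): /l/ is the second consonant of a word-final cluster /zl/, so it deletes. /xombovioziigeuzl/ → xombovioziigeuz.

xombovioziigeuz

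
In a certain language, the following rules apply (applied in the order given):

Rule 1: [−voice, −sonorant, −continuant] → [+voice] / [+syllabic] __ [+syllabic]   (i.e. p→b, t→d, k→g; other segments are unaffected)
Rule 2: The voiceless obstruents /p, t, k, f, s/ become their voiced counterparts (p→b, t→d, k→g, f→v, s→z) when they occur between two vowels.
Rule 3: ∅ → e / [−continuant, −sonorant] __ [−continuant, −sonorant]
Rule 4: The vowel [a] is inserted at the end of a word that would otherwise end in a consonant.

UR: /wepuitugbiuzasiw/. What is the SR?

webuidugebiuzaziwa

Rule 1 (intervocalic voicing): /p/ is a voiceless stop between vowels /e/ and /u/, so it voices to [b]. /t/ is a voiceless stop between vowels /i/ and /u/, so it voices to [d]. /wepuitugbiuzasiw/ → webuidugbiuzasiw.
Rule 2 (intervocalic voicing): /s/ is a voiceless obstruent between vowels /a/ and /i/, so it voices to [z]. /webuidugbiuzasiw/ → webuidugbiuzaziw.
Rule 3 (stop-cluster e-epenthesis): /g/ and /b/ form a stop–stop cluster, so [e] is inserted between them. /webuidugbiuzaziw/ → webuidugebiuzaziw.
Rule 4 (final a-epenthesis): the form ends in the consonant /w/, so [a] is inserted word-finally. /webuidugebiuzaziw/ → webuidugebiuzaziwa.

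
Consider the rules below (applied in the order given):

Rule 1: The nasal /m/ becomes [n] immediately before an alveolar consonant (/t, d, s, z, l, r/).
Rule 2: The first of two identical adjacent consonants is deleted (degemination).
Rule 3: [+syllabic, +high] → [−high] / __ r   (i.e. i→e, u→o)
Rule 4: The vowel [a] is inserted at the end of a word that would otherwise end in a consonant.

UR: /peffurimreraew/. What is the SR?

Rule 1 (nasal place assimilation): /m/ precedes the alveolar consonant /r/, so it assimilates in place to [n]. /peffurimreraew/ → peffurinreraew.
Rule 2 (degemination): /ff/ is a geminate; the first /f/ deletes. /peffurinreraew/ → pefurinreraew.
Rule 3 (pre-rhotic lowering): /u/ is a high vowel immediately before /r/, so it lowers to [o]. /pefurinreraew/ → peforinreraew.
Rule 4 (final a-epenthesis): the form ends in the consonant /w/, so [a] is inserted word-finally. /peforinreraew/ → peforinreraewa.

peforinreraewa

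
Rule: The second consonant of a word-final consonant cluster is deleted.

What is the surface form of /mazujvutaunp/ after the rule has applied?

/p/ is the second consonant of a word-final cluster /np/, so it deletes.
Surface form: [mazujvutaun].

mazujvutaun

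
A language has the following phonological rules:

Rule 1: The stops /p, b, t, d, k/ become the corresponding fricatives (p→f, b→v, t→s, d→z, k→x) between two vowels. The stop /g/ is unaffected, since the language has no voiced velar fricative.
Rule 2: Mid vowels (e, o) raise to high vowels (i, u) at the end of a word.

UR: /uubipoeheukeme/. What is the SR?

Rule 1 (intervocalic spirantization): /b/ is a stop between vowels /u/ and /i/, so it spirantizes to the fricative [v]. /p/ is a stop between vowels /i/ and /o/, so it spirantizes to the fricative [f]. /k/ is a stop between vowels /u/ and /e/, so it spirantizes to the fricative [x]. /uubipoeheukeme/ → uuvifoeheuxeme.
Rule 2 (final vowel raising): /e/ is a mid vowel in word-final position, so it raises to [i]. /uuvifoeheuxeme/ → uuvifoeheuxemi.

uuvifoeheuxemi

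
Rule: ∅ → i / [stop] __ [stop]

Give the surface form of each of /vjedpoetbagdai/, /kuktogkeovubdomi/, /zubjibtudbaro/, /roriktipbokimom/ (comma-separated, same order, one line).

vjedipoetibagidai, kukitogikeovubidomi, zubjibitudibaro, rorikitipibokimom

/vjedpoetbagdai/: /d/ and /p/ form a stop–stop cluster, so [i] is inserted between them. /t/ and /b/ form a stop–stop cluster, so [i] is inserted between them. /g/ and /d/ form a stop–stop cluster, so [i] is inserted between them. → [vjedipoetibagidai].
/kuktogkeovubdomi/: /k/ and /t/ form a stop–stop cluster, so [i] is inserted between them. /g/ and /k/ form a stop–stop cluster, so [i] is inserted between them. /b/ and /d/ form a stop–stop cluster, so [i] is inserted between them. → [kukitogikeovubidomi].
/zubjibtudbaro/: /b/ and /t/ form a stop–stop cluster, so [i] is inserted between them. /d/ and /b/ form a stop–stop cluster, so [i] is inserted between them. → [zubjibitudibaro].
/roriktipbokimom/: /k/ and /t/ form a stop–stop cluster, so [i] is inserted between them. /p/ and /b/ form a stop–stop cluster, so [i] is inserted between them. → [rorikitipibokimom].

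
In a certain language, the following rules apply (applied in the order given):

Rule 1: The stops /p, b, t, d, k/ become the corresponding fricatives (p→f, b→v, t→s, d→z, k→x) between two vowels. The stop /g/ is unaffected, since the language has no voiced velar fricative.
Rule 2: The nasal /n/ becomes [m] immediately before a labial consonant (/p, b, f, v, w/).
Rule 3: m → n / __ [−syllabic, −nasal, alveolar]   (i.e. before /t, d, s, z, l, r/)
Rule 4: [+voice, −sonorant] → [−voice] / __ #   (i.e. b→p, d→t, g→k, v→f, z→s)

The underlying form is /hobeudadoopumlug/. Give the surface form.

Rule 1 (intervocalic spirantization): /b/ is a stop between vowels /o/ and /e/, so it spirantizes to the fricative [v]. /d/ is a stop between vowels /u/ and /a/, so it spirantizes to the fricative [z]. /d/ is a stop between vowels /a/ and /o/, so it spirantizes to the fricative [z]. /p/ is a stop between vowels /o/ and /u/, so it spirantizes to the fricative [f]. /hobeudadoopumlug/ → hoveuzazoofumlug.
Rule 2 (nasal place assimilation): no segment meets the environment; /hoveuzazoofumlug/ is unchanged.
Rule 3 (nasal place assimilation): /m/ precedes the alveolar consonant /l/, so it assimilates in place to [n]. /hoveuzazoofumlug/ → hoveuzazoofunlug.
Rule 4 (final devoicing): /g/ is a voiced obstruent in word-final position, so it devoices to [k]. /hoveuzazoofunlug/ → hoveuzazoofunluk.

hoveuzazoofunluk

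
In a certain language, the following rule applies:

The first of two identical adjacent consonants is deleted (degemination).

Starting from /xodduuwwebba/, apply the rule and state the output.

xoduuweba

/dd/ is a geminate; the first /d/ deletes.
/ww/ is a geminate; the first /w/ deletes.
/bb/ is a geminate; the first /b/ deletes.
Surface form: [xoduuweba].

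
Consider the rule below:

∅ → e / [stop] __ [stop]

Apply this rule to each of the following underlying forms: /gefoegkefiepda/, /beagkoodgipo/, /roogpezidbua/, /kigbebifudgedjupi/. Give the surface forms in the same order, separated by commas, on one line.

/gefoegkefiepda/: /g/ and /k/ form a stop–stop cluster, so [e] is inserted between them. /p/ and /d/ form a stop–stop cluster, so [e] is inserted between them. → [gefoegekefiepeda].
/beagkoodgipo/: /g/ and /k/ form a stop–stop cluster, so [e] is inserted between them. /d/ and /g/ form a stop–stop cluster, so [e] is inserted between them. → [beagekoodegipo].
/roogpezidbua/: /g/ and /p/ form a stop–stop cluster, so [e] is inserted between them. /d/ and /b/ form a stop–stop cluster, so [e] is inserted between them. → [roogepezidebua].
/kigbebifudgedjupi/: /g/ and /b/ form a stop–stop cluster, so [e] is inserted between them. /d/ and /g/ form a stop–stop cluster, so [e] is inserted between them. → [kigebebifudegedjupi].

gefoegekefiepeda, beagekoodegipo, roogepezidebua, kigebebifudegedjupi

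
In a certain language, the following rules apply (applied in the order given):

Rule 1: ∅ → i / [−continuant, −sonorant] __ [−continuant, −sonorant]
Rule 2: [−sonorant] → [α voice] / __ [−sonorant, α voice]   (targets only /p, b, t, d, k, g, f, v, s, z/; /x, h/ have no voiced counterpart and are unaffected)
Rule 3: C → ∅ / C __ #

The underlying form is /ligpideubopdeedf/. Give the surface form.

ligipideubopideet

Rule 1 (stop-cluster i-epenthesis): /g/ and /p/ form a stop–stop cluster, so [i] is inserted between them. /p/ and /d/ form a stop–stop cluster, so [i] is inserted between them. /ligpideubopdeedf/ → ligipideubopideedf.
Rule 2 (regressive voicing assimilation): /d/ precedes the voiceless obstruent /f/, so it devoices to [t] by assimilation. /ligipideubopideedf/ → ligipideubopideetf.
Rule 3 (final cluster simplification): /f/ is the second consonant of a word-final cluster /tf/, so it deletes. /ligipideubopideetf/ → ligipideubopideet.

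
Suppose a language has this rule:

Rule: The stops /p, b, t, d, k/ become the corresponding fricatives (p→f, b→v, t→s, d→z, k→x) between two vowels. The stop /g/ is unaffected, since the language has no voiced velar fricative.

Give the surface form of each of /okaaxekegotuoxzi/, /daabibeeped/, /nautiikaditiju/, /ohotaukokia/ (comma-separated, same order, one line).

/okaaxekegotuoxzi/: /k/ is a stop between vowels /o/ and /a/, so it spirantizes to the fricative [x]. /k/ is a stop between vowels /e/ and /e/, so it spirantizes to the fricative [x]. /t/ is a stop between vowels /o/ and /u/, so it spirantizes to the fricative [s]. → [oxaaxexegosuoxzi].
/daabibeeped/: /b/ is a stop between vowels /a/ and /i/, so it spirantizes to the fricative [v]. /b/ is a stop between vowels /i/ and /e/, so it spirantizes to the fricative [v]. /p/ is a stop between vowels /e/ and /e/, so it spirantizes to the fricative [f]. → [daaviveefed].
/nautiikaditiju/: /t/ is a stop between vowels /u/ and /i/, so it spirantizes to the fricative [s]. /k/ is a stop between vowels /i/ and /a/, so it spirantizes to the fricative [x]. /d/ is a stop between vowels /a/ and /i/, so it spirantizes to the fricative [z]. /t/ is a stop between vowels /i/ and /i/, so it spirantizes to the fricative [s]. → [nausiixazisiju].
/ohotaukokia/: /t/ is a stop between vowels /o/ and /a/, so it spirantizes to the fricative [s]. /k/ is a stop between vowels /u/ and /o/, so it spirantizes to the fricative [x]. /k/ is a stop between vowels /o/ and /i/, so it spirantizes to the fricative [x]. → [ohosauxoxia].

oxaaxexegosuoxzi, daaviveefed, nausiixazisiju, ohosauxoxia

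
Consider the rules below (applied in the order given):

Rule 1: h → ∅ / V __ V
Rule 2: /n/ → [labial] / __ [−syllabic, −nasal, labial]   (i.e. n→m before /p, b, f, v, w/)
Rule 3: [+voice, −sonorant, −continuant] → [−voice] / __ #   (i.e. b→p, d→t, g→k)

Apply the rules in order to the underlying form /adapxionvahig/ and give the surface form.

adapxiomvaik

Rule 1 (intervocalic h-deletion): /h/ occurs between vowels /a/ and /i/, so it deletes. /adapxionvahig/ → adapxionvaig.
Rule 2 (nasal place assimilation): /n/ precedes the labial consonant /v/, so it assimilates in place to [m]. /adapxionvaig/ → adapxiomvaig.
Rule 3 (final devoicing): /g/ is a voiced stop in word-final position, so it devoices to [k]. /adapxiomvaig/ → adapxiomvaik.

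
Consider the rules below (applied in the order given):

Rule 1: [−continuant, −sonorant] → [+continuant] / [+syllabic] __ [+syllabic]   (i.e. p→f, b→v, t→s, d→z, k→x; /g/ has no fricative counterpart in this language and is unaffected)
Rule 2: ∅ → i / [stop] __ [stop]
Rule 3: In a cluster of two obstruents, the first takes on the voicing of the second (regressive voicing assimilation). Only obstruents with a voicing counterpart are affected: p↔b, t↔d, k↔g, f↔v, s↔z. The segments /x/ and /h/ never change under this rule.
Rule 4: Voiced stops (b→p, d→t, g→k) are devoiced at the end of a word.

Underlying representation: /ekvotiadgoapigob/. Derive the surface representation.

Rule 1 (intervocalic spirantization): /t/ is a stop between vowels /o/ and /i/, so it spirantizes to the fricative [s]. /p/ is a stop between vowels /a/ and /i/, so it spirantizes to the fricative [f]. /ekvotiadgoapigob/ → ekvosiadgoafigob.
Rule 2 (stop-cluster i-epenthesis): /d/ and /g/ form a stop–stop cluster, so [i] is inserted between them. /ekvosiadgoafigob/ → ekvosiadigoafigob.
Rule 3 (regressive voicing assimilation): /k/ precedes the voiced obstruent /v/, so it voices to [g] by assimilation. /ekvosiadigoafigob/ → egvosiadigoafigob.
Rule 4 (final devoicing): /b/ is a voiced stop in word-final position, so it devoices to [p]. /egvosiadigoafigob/ → egvosiadigoafigop.

egvosiadigoafigop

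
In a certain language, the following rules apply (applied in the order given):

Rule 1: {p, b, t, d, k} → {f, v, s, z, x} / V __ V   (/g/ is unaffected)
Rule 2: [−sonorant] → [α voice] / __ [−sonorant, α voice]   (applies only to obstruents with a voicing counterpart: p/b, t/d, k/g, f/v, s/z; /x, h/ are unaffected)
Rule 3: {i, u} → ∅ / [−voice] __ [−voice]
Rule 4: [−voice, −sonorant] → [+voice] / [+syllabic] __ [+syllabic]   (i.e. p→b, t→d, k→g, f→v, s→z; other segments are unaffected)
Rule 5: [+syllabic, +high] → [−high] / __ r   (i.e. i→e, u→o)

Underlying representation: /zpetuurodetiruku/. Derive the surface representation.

spezuorozezeruxu

Rule 1 (intervocalic spirantization): /t/ is a stop between vowels /e/ and /u/, so it spirantizes to the fricative [s]. /d/ is a stop between vowels /o/ and /e/, so it spirantizes to the fricative [z]. /t/ is a stop between vowels /e/ and /i/, so it spirantizes to the fricative [s]. /k/ is a stop between vowels /u/ and /u/, so it spirantizes to the fricative [x]. /zpetuurodetiruku/ → zpesuurozesiruxu.
Rule 2 (regressive voicing assimilation): /z/ precedes the voiceless obstruent /p/, so it devoices to [s] by assimilation. /zpesuurozesiruxu/ → spesuurozesiruxu.
Rule 3 (high vowel syncope): no segment meets the environment; /spesuurozesiruxu/ is unchanged.
Rule 4 (intervocalic voicing): /s/ is a voiceless obstruent between vowels /e/ and /u/, so it voices to [z]. /s/ is a voiceless obstruent between vowels /e/ and /i/, so it voices to [z]. /spesuurozesiruxu/ → spezuurozeziruxu.
Rule 5 (pre-rhotic lowering): /u/ is a high vowel immediately before /r/, so it lowers to [o]. /i/ is a high vowel immediately before /r/, so it lowers to [e]. /spezuurozeziruxu/ → spezuorozezeruxu.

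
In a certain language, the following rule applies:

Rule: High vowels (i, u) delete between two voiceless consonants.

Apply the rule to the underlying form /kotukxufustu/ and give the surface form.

kotkxfstu

/u/ is a high vowel flanked by voiceless consonants /t/ and /k/, so it deletes.
/u/ is a high vowel flanked by voiceless consonants /x/ and /f/, so it deletes.
/u/ is a high vowel flanked by voiceless consonants /f/ and /s/, so it deletes.
Surface form: [kotkxfstu].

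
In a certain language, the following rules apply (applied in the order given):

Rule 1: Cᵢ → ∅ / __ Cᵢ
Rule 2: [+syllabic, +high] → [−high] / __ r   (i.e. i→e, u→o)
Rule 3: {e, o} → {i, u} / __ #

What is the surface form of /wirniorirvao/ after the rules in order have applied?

werniorervau

Rule 1 (degemination): no segment meets the environment; /wirniorirvao/ is unchanged.
Rule 2 (pre-rhotic lowering): /i/ is a high vowel immediately before /r/, so it lowers to [e]. /i/ is a high vowel immediately before /r/, so it lowers to [e]. /wirniorirvao/ → werniorervao.
Rule 3 (final vowel raising): /o/ is a mid vowel in word-final position, so it raises to [u]. /werniorervao/ → werniorervau.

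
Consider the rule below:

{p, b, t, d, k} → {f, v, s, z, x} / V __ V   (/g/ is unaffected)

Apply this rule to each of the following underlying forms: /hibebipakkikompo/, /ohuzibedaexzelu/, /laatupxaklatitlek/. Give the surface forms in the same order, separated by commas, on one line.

hivevifakkixompo, ohuzivezaexzelu, laasupxaklasitlek

/hibebipakkikompo/: /b/ is a stop between vowels /i/ and /e/, so it spirantizes to the fricative [v]. /b/ is a stop between vowels /e/ and /i/, so it spirantizes to the fricative [v]. /p/ is a stop between vowels /i/ and /a/, so it spirantizes to the fricative [f]. /k/ is a stop between vowels /i/ and /o/, so it spirantizes to the fricative [x]. → [hivevifakkixompo].
/ohuzibedaexzelu/: /b/ is a stop between vowels /i/ and /e/, so it spirantizes to the fricative [v]. /d/ is a stop between vowels /e/ and /a/, so it spirantizes to the fricative [z]. → [ohuzivezaexzelu].
/laatupxaklatitlek/: /t/ is a stop between vowels /a/ and /u/, so it spirantizes to the fricative [s]. /t/ is a stop between vowels /a/ and /i/, so it spirantizes to the fricative [s]. → [laasupxaklasitlek].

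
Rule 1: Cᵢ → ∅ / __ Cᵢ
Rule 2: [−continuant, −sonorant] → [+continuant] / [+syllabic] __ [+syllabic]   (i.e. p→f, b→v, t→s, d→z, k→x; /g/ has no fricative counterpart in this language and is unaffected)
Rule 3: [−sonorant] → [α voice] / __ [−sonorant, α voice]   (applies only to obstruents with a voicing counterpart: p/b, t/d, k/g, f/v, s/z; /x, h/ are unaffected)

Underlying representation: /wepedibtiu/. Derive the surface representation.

wefeziptiu

Rule 1 (degemination): no segment meets the environment; /wepedibtiu/ is unchanged.
Rule 2 (intervocalic spirantization): /p/ is a stop between vowels /e/ and /e/, so it spirantizes to the fricative [f]. /d/ is a stop between vowels /e/ and /i/, so it spirantizes to the fricative [z]. /wepedibtiu/ → wefezibtiu.
Rule 3 (regressive voicing assimilation): /b/ precedes the voiceless obstruent /t/, so it devoices to [p] by assimilation. /wefezibtiu/ → wefeziptiu.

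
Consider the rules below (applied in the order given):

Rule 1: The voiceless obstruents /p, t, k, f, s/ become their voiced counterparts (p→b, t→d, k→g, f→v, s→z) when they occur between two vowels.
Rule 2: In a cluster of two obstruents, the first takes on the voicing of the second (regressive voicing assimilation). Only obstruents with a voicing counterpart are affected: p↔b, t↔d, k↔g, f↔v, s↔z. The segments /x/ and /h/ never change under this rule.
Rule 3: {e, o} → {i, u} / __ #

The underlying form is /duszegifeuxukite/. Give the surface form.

Rule 1 (intervocalic voicing): /f/ is a voiceless obstruent between vowels /i/ and /e/, so it voices to [v]. /k/ is a voiceless obstruent between vowels /u/ and /i/, so it voices to [g]. /t/ is a voiceless obstruent between vowels /i/ and /e/, so it voices to [d]. /duszegifeuxukite/ → duszegiveuxugide.
Rule 2 (regressive voicing assimilation): /s/ precedes the voiced obstruent /z/, so it voices to [z] by assimilation. /duszegiveuxugide/ → duzzegiveuxugide.
Rule 3 (final vowel raising): /e/ is a mid vowel in word-final position, so it raises to [i]. /duzzegiveuxugide/ → duzzegiveuxugidi.

duzzegiveuxugidi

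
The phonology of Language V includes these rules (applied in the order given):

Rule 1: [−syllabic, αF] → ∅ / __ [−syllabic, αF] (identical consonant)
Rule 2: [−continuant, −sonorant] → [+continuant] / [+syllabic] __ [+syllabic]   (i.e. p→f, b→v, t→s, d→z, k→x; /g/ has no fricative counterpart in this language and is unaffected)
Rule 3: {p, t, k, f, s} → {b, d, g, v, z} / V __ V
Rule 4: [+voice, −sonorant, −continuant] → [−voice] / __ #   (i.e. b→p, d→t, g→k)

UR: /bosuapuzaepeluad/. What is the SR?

Rule 1 (degemination): no segment meets the environment; /bosuapuzaepeluad/ is unchanged.
Rule 2 (intervocalic spirantization): /p/ is a stop between vowels /a/ and /u/, so it spirantizes to the fricative [f]. /p/ is a stop between vowels /e/ and /e/, so it spirantizes to the fricative [f]. /bosuapuzaepeluad/ → bosuafuzaefeluad.
Rule 3 (intervocalic voicing): /s/ is a voiceless obstruent between vowels /o/ and /u/, so it voices to [z]. /f/ is a voiceless obstruent between vowels /a/ and /u/, so it voices to [v]. /f/ is a voiceless obstruent between vowels /e/ and /e/, so it voices to [v]. /bosuafuzaefeluad/ → bozuavuzaeveluad.
Rule 4 (final devoicing): /d/ is a voiced stop in word-final position, so it devoices to [t]. /bozuavuzaeveluad/ → bozuavuzaeveluat.

bozuavuzaeveluat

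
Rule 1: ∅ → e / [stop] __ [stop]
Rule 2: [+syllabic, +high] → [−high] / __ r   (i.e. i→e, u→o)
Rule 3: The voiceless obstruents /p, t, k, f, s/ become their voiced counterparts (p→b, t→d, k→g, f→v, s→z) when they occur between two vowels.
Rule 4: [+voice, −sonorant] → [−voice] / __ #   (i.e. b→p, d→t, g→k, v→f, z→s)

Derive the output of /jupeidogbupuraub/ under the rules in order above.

Rule 1 (stop-cluster e-epenthesis): /g/ and /b/ form a stop–stop cluster, so [e] is inserted between them. /jupeidogbupuraub/ → jupeidogebupuraub.
Rule 2 (pre-rhotic lowering): /u/ is a high vowel immediately before /r/, so it lowers to [o]. /jupeidogebupuraub/ → jupeidogebuporaub.
Rule 3 (intervocalic voicing): /p/ is a voiceless obstruent between vowels /u/ and /e/, so it voices to [b]. /p/ is a voiceless obstruent between vowels /u/ and /o/, so it voices to [b]. /jupeidogebuporaub/ → jubeidogebuboraub.
Rule 4 (final devoicing): /b/ is a voiced obstruent in word-final position, so it devoices to [p]. /jubeidogebuboraub/ → jubeidogebuboraup.

jubeidogebuboraup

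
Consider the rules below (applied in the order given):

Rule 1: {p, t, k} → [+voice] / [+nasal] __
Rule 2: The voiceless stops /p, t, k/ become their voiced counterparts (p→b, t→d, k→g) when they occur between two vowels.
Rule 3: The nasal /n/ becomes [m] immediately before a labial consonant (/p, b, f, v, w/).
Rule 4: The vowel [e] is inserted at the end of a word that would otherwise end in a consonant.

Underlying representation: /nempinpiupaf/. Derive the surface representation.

nembimbiubafe

Rule 1 (post-nasal voicing): /p/ is a voiceless stop immediately after the nasal /m/, so it voices to [b]. /p/ is a voiceless stop immediately after the nasal /n/, so it voices to [b]. /nempinpiupaf/ → nembinbiupaf.
Rule 2 (intervocalic voicing): /p/ is a voiceless stop between vowels /u/ and /a/, so it voices to [b]. /nembinbiupaf/ → nembinbiubaf.
Rule 3 (nasal place assimilation): /n/ precedes the labial consonant /b/, so it assimilates in place to [m]. /nembinbiubaf/ → nembimbiubaf.
Rule 4 (final e-epenthesis): the form ends in the consonant /f/, so [e] is inserted word-finally. /nembimbiubaf/ → nembimbiubafe.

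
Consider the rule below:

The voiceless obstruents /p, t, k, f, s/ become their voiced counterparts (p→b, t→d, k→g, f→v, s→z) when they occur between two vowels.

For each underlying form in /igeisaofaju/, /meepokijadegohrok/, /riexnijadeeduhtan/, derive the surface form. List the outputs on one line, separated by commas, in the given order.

/igeisaofaju/: /s/ is a voiceless obstruent between vowels /i/ and /a/, so it voices to [z]. /f/ is a voiceless obstruent between vowels /o/ and /a/, so it voices to [v]. → [igeizaovaju].
/meepokijadegohrok/: /p/ is a voiceless obstruent between vowels /e/ and /o/, so it voices to [b]. /k/ is a voiceless obstruent between vowels /o/ and /i/, so it voices to [g]. → [meebogijadegohrok].
/riexnijadeeduhtan/: the rule's environment is not met; surfaces unchanged as [riexnijadeeduhtan].

igeizaovaju, meebogijadegohrok, riexnijadeeduhtan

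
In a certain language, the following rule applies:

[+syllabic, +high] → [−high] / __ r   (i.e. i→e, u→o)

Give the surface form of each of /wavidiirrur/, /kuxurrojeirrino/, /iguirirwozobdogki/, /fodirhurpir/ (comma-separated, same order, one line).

wavidierror, kuxorrojeerrino, iguererwozobdogki, foderhorper

/wavidiirrur/: /i/ is a high vowel immediately before /r/, so it lowers to [e]. /u/ is a high vowel immediately before /r/, so it lowers to [o]. → [wavidierror].
/kuxurrojeirrino/: /u/ is a high vowel immediately before /r/, so it lowers to [o]. /i/ is a high vowel immediately before /r/, so it lowers to [e]. → [kuxorrojeerrino].
/iguirirwozobdogki/: /i/ is a high vowel immediately before /r/, so it lowers to [e]. /i/ is a high vowel immediately before /r/, so it lowers to [e]. → [iguererwozobdogki].
/fodirhurpir/: /i/ is a high vowel immediately before /r/, so it lowers to [e]. /u/ is a high vowel immediately before /r/, so it lowers to [o]. /i/ is a high vowel immediately before /r/, so it lowers to [e]. → [foderhorper].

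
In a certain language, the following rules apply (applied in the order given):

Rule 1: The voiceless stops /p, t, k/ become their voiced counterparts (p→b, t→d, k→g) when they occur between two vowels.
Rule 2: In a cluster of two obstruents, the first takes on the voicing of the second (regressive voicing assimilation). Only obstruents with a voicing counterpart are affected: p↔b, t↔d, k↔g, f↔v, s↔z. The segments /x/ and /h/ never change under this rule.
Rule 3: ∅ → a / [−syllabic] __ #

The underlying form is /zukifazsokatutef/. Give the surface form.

Rule 1 (intervocalic voicing): /k/ is a voiceless stop between vowels /u/ and /i/, so it voices to [g]. /k/ is a voiceless stop between vowels /o/ and /a/, so it voices to [g]. /t/ is a voiceless stop between vowels /a/ and /u/, so it voices to [d]. /t/ is a voiceless stop between vowels /u/ and /e/, so it voices to [d]. /zukifazsokatutef/ → zugifazsogadudef.
Rule 2 (regressive voicing assimilation): /z/ precedes the voiceless obstruent /s/, so it devoices to [s] by assimilation. /zugifazsogadudef/ → zugifassogadudef.
Rule 3 (final a-epenthesis): the form ends in the consonant /f/, so [a] is inserted word-finally. /zugifassogadudef/ → zugifassogadudefa.

zugifassogadudefa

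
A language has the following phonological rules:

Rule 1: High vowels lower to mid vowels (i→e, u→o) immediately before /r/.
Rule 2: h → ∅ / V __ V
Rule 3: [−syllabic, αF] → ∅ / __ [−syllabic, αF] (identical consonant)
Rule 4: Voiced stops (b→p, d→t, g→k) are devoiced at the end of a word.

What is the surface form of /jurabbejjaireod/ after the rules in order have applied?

jorabejaereot

Rule 1 (pre-rhotic lowering): /u/ is a high vowel immediately before /r/, so it lowers to [o]. /i/ is a high vowel immediately before /r/, so it lowers to [e]. /jurabbejjaireod/ → jorabbejjaereod.
Rule 2 (intervocalic h-deletion): no segment meets the environment; /jorabbejjaereod/ is unchanged.
Rule 3 (degemination): /bb/ is a geminate; the first /b/ deletes. /jj/ is a geminate; the first /j/ deletes. /jorabbejjaereod/ → jorabejaereod.
Rule 4 (final devoicing): /d/ is a voiced stop in word-final position, so it devoices to [t]. /jorabejaereod/ → jorabejaereot.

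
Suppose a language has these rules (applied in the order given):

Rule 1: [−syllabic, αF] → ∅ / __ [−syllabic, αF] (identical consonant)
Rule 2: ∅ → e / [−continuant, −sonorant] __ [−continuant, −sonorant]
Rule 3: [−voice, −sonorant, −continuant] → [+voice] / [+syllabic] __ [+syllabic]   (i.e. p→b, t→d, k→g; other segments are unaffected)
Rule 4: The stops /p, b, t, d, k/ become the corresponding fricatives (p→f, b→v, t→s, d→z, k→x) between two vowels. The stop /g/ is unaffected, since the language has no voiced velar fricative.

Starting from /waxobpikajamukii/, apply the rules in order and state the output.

Rule 1 (degemination): no segment meets the environment; /waxobpikajamukii/ is unchanged.
Rule 2 (stop-cluster e-epenthesis): /b/ and /p/ form a stop–stop cluster, so [e] is inserted between them. /waxobpikajamukii/ → waxobepikajamukii.
Rule 3 (intervocalic voicing): /p/ is a voiceless stop between vowels /e/ and /i/, so it voices to [b]. /k/ is a voiceless stop between vowels /i/ and /a/, so it voices to [g]. /k/ is a voiceless stop between vowels /u/ and /i/, so it voices to [g]. /waxobepikajamukii/ → waxobebigajamugii.
Rule 4 (intervocalic spirantization): /b/ is a stop between vowels /o/ and /e/, so it spirantizes to the fricative [v]. /b/ is a stop between vowels /e/ and /i/, so it spirantizes to the fricative [v]. /waxobebigajamugii/ → waxovevigajamugii.

waxovevigajamugii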